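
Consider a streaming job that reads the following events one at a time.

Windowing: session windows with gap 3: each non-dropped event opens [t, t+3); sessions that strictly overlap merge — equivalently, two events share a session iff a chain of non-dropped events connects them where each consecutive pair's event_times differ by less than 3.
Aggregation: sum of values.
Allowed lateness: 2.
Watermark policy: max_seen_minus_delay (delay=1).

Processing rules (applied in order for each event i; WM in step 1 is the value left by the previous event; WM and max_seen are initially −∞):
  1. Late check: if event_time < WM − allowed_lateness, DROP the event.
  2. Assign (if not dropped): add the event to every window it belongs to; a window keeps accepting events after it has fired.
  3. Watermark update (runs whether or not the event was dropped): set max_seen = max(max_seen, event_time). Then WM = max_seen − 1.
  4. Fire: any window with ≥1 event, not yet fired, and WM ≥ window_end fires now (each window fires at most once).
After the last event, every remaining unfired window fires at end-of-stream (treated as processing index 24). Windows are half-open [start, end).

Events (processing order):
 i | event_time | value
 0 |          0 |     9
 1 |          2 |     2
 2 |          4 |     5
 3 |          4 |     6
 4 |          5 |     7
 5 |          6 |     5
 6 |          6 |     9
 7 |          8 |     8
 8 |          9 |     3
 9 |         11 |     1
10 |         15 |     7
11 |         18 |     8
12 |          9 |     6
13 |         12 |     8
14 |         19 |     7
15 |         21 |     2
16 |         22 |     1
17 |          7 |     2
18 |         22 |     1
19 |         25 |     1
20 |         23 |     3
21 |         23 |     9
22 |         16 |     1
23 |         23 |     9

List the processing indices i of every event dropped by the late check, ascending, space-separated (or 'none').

12 13 17 22

i=0 t=0 v=9: → [0,3); WM=-1
i=1 t=2 v=2: → [0,5); WM=1
i=2 t=4 v=5: → [0,7); WM=3
i=3 t=4 v=6: → [0,7); WM=3
i=4 t=5 v=7: → [0,8); WM=4
i=5 t=6 v=5: → [0,9); WM=5
i=6 t=6 v=9: → [0,9); WM=5
i=7 t=8 v=8: → [0,11); WM=7
i=8 t=9 v=3: → [0,12); WM=8
i=9 t=11 v=1: → [0,14); WM=10
i=10 t=15 v=7: → [15,18); WM=14
i=11 t=18 v=8: → [18,21); WM=17
i=12 t=9 v=6: DROP (t<17-2); WM=17
i=13 t=12 v=8: DROP (t<17-2); WM=17
i=14 t=19 v=7: → [18,22); WM=18
i=15 t=21 v=2: → [18,24); WM=20
i=16 t=22 v=1: → [18,25); WM=21
i=17 t=7 v=2: DROP (t<21-2); WM=21
i=18 t=22 v=1: → [18,25); WM=21
i=19 t=25 v=1: → [25,28); WM=24
i=20 t=23 v=3: → [18,28); WM=24
i=21 t=23 v=9: → [18,28); WM=24
i=22 t=16 v=1: DROP (t<24-2); WM=24
i=23 t=23 v=9: → [18,28); WM=24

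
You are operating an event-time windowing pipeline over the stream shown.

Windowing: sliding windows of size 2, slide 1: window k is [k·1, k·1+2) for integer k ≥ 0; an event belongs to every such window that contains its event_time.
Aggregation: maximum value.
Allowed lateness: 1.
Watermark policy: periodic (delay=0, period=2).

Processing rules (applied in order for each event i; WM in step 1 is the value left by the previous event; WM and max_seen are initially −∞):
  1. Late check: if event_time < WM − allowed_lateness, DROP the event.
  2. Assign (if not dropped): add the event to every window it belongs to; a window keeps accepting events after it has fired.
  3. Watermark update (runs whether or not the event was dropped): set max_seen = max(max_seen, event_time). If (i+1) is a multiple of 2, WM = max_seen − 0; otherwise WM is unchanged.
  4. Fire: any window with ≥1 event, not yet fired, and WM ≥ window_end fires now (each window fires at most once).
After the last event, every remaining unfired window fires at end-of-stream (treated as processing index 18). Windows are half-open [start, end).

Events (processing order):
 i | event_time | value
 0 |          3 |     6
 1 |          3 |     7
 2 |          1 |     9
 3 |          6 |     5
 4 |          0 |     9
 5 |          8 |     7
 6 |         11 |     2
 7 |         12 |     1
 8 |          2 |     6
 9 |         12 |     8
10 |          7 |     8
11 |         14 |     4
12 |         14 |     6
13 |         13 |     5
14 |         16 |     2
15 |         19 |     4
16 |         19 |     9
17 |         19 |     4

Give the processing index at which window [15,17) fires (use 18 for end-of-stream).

i=0 t=3 v=6: → [3,5),[2,4); WM=−∞
i=1 t=3 v=7: → [3,5),[2,4); WM=3
i=2 t=1 v=9: DROP (t<3-1); WM=3
i=3 t=6 v=5: → [6,8),[5,7); WM=6; [2,4) fires=7 [3,5) fires=7
i=4 t=0 v=9: DROP (t<6-1); WM=6
i=5 t=8 v=7: → [8,10),[7,9); WM=8; [5,7) fires=5 [6,8) fires=5
i=6 t=11 v=2: → [11,13),[10,12); WM=8
i=7 t=12 v=1: → [12,14),[11,13); WM=12; [7,9) fires=7 [8,10) fires=7 [10,12) fires=2
i=8 t=2 v=6: DROP (t<12-1); WM=12
i=9 t=12 v=8: → [12,14),[11,13); WM=12
i=10 t=7 v=8: DROP (t<12-1); WM=12
i=11 t=14 v=4: → [14,16),[13,15); WM=14; [11,13) fires=8 [12,14) fires=8
i=12 t=14 v=6: → [14,16),[13,15); WM=14
i=13 t=13 v=5: → [13,15),[12,14); WM=14
i=14 t=16 v=2: → [16,18),[15,17); WM=14
i=15 t=19 v=4: → [19,21),[18,20); WM=19; [13,15) fires=6 [14,16) fires=6 [15,17) fires=2 [16,18) fires=2
i=16 t=19 v=9: → [19,21),[18,20); WM=19
i=17 t=19 v=4: → [19,21),[18,20); WM=19

15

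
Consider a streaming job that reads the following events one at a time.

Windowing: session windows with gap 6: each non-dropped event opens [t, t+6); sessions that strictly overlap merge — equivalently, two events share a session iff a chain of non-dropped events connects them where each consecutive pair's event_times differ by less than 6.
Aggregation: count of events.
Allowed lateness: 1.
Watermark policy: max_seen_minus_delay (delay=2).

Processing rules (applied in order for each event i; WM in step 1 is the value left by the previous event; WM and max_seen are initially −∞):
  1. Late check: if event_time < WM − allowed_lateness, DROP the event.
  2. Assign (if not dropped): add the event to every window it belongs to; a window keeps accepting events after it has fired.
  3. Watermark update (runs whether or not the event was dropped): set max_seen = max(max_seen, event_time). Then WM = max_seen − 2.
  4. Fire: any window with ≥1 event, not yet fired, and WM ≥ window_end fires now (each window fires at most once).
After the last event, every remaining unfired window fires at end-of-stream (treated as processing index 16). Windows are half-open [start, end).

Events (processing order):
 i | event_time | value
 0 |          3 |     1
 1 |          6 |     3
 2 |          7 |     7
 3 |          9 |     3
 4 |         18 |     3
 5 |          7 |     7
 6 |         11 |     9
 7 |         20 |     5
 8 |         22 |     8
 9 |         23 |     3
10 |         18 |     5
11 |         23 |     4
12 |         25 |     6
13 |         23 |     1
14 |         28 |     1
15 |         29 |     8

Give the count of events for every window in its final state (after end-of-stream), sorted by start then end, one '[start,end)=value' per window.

[3,15)=4 [18,35)=9

i=0 t=3 v=1: → [3,9); WM=1
i=1 t=6 v=3: → [3,12); WM=4
i=2 t=7 v=7: → [3,13); WM=5
i=3 t=9 v=3: → [3,15); WM=7
i=4 t=18 v=3: → [18,24); WM=16
i=5 t=7 v=7: DROP (t<16-1); WM=16
i=6 t=11 v=9: DROP (t<16-1); WM=16
i=7 t=20 v=5: → [18,26); WM=18
i=8 t=22 v=8: → [18,28); WM=20
i=9 t=23 v=3: → [18,29); WM=21
i=10 t=18 v=5: DROP (t<21-1); WM=21
i=11 t=23 v=4: → [18,29); WM=21
i=12 t=25 v=6: → [18,31); WM=23
i=13 t=23 v=1: → [18,31); WM=23
i=14 t=28 v=1: → [18,34); WM=26
i=15 t=29 v=8: → [18,35); WM=27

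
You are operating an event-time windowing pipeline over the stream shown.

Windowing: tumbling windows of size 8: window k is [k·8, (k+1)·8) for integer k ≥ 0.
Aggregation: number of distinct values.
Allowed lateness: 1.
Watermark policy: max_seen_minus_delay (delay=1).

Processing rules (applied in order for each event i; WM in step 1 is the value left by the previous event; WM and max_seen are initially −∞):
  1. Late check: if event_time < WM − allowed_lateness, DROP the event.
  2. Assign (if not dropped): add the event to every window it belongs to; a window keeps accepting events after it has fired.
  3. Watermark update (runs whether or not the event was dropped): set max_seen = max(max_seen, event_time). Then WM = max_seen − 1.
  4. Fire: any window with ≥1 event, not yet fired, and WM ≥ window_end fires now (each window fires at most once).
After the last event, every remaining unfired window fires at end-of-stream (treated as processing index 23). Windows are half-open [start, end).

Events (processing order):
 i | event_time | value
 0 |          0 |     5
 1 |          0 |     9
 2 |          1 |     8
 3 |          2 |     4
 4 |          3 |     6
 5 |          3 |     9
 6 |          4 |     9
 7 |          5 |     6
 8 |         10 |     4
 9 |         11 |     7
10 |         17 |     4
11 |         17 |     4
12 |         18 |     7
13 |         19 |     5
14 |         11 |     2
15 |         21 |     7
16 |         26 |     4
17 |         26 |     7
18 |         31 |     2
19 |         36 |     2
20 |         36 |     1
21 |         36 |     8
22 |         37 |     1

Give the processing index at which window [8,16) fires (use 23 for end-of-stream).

i=0 t=0 v=5: → [0,8); WM=-1
i=1 t=0 v=9: → [0,8); WM=-1
i=2 t=1 v=8: → [0,8); WM=0
i=3 t=2 v=4: → [0,8); WM=1
i=4 t=3 v=6: → [0,8); WM=2
i=5 t=3 v=9: → [0,8); WM=2
i=6 t=4 v=9: → [0,8); WM=3
i=7 t=5 v=6: → [0,8); WM=4
i=8 t=10 v=4: → [8,16); WM=9; [0,8) fires=5
i=9 t=11 v=7: → [8,16); WM=10
i=10 t=17 v=4: → [16,24); WM=16; [8,16) fires=2
i=11 t=17 v=4: → [16,24); WM=16
i=12 t=18 v=7: → [16,24); WM=17
i=13 t=19 v=5: → [16,24); WM=18
i=14 t=11 v=2: DROP (t<18-1); WM=18
i=15 t=21 v=7: → [16,24); WM=20
i=16 t=26 v=4: → [24,32); WM=25; [16,24) fires=3
i=17 t=26 v=7: → [24,32); WM=25
i=18 t=31 v=2: → [24,32); WM=30
i=19 t=36 v=2: → [32,40); WM=35; [24,32) fires=3
i=20 t=36 v=1: → [32,40); WM=35
i=21 t=36 v=8: → [32,40); WM=35
i=22 t=37 v=1: → [32,40); WM=36

10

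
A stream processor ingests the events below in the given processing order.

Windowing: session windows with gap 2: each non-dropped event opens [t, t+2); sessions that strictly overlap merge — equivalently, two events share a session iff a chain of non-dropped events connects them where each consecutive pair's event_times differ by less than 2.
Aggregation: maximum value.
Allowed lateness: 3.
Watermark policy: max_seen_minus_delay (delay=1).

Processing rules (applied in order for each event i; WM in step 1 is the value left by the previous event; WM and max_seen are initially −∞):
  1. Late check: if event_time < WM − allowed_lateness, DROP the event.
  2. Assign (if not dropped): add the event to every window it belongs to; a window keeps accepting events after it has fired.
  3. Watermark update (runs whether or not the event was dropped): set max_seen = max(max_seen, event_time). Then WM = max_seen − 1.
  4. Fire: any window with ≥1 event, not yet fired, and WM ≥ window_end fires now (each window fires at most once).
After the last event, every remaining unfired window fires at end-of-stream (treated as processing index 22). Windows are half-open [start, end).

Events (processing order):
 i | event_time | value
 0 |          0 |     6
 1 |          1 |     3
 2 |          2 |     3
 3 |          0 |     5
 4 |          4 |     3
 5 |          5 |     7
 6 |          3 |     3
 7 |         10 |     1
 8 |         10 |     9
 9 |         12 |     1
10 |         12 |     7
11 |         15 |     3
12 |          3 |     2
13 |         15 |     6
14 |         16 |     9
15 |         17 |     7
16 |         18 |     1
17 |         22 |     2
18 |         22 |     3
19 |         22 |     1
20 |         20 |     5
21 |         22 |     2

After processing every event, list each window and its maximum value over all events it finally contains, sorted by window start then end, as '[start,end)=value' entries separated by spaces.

[0,7)=7 [10,12)=9 [12,14)=7 [15,20)=9 [20,22)=5 [22,24)=3

i=0 t=0 v=6: → [0,2); WM=-1
i=1 t=1 v=3: → [0,3); WM=0
i=2 t=2 v=3: → [0,4); WM=1
i=3 t=0 v=5: → [0,4); WM=1
i=4 t=4 v=3: → [4,6); WM=3
i=5 t=5 v=7: → [4,7); WM=4
i=6 t=3 v=3: → [0,7); WM=4
i=7 t=10 v=1: → [10,12); WM=9
i=8 t=10 v=9: → [10,12); WM=9
i=9 t=12 v=1: → [12,14); WM=11
i=10 t=12 v=7: → [12,14); WM=11
i=11 t=15 v=3: → [15,17); WM=14
i=12 t=3 v=2: DROP (t<14-3); WM=14
i=13 t=15 v=6: → [15,17); WM=14
i=14 t=16 v=9: → [15,18); WM=15
i=15 t=17 v=7: → [15,19); WM=16
i=16 t=18 v=1: → [15,20); WM=17
i=17 t=22 v=2: → [22,24); WM=21
i=18 t=22 v=3: → [22,24); WM=21
i=19 t=22 v=1: → [22,24); WM=21
i=20 t=20 v=5: → [20,22); WM=21
i=21 t=22 v=2: → [22,24); WM=21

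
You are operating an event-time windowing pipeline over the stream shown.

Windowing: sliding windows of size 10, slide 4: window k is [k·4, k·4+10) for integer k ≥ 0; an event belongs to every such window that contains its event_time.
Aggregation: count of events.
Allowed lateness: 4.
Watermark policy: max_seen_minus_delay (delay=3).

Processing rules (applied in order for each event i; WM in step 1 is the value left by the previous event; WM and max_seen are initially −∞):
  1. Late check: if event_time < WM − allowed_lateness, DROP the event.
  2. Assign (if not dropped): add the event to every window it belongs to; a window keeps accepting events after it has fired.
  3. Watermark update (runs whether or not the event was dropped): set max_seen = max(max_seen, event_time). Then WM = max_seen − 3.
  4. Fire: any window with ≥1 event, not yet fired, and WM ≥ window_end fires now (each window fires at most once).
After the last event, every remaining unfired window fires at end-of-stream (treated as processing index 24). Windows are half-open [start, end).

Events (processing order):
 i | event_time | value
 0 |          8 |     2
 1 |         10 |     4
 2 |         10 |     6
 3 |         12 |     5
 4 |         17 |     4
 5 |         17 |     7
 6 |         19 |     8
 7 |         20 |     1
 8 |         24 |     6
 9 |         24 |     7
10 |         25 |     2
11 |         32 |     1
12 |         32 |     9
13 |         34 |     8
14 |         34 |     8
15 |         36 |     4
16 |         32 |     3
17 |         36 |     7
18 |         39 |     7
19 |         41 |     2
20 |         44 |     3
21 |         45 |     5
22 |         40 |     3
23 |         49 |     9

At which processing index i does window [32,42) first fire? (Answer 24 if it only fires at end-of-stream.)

21

i=0 t=8 v=2: → [8,18),[4,14),[0,10); WM=5
i=1 t=10 v=4: → [8,18),[4,14); WM=7
i=2 t=10 v=6: → [8,18),[4,14); WM=7
i=3 t=12 v=5: → [12,22),[8,18),[4,14); WM=9
i=4 t=17 v=4: → [16,26),[12,22),[8,18); WM=14; [0,10) fires=1 [4,14) fires=4
i=5 t=17 v=7: → [16,26),[12,22),[8,18); WM=14
i=6 t=19 v=8: → [16,26),[12,22); WM=16
i=7 t=20 v=1: → [20,30),[16,26),[12,22); WM=17
i=8 t=24 v=6: → [24,34),[20,30),[16,26); WM=21; [8,18) fires=6
i=9 t=24 v=7: → [24,34),[20,30),[16,26); WM=21
i=10 t=25 v=2: → [24,34),[20,30),[16,26); WM=22; [12,22) fires=5
i=11 t=32 v=1: → [32,42),[28,38),[24,34); WM=29; [16,26) fires=7
i=12 t=32 v=9: → [32,42),[28,38),[24,34); WM=29
i=13 t=34 v=8: → [32,42),[28,38); WM=31; [20,30) fires=4
i=14 t=34 v=8: → [32,42),[28,38); WM=31
i=15 t=36 v=4: → [36,46),[32,42),[28,38); WM=33
i=16 t=32 v=3: → [32,42),[28,38),[24,34); WM=33
i=17 t=36 v=7: → [36,46),[32,42),[28,38); WM=33
i=18 t=39 v=7: → [36,46),[32,42); WM=36; [24,34) fires=6
i=19 t=41 v=2: → [40,50),[36,46),[32,42); WM=38; [28,38) fires=7
i=20 t=44 v=3: → [44,54),[40,50),[36,46); WM=41
i=21 t=45 v=5: → [44,54),[40,50),[36,46); WM=42; [32,42) fires=9
i=22 t=40 v=3: → [40,50),[36,46),[32,42); WM=42
i=23 t=49 v=9: → [48,58),[44,54),[40,50); WM=46; [36,46) fires=7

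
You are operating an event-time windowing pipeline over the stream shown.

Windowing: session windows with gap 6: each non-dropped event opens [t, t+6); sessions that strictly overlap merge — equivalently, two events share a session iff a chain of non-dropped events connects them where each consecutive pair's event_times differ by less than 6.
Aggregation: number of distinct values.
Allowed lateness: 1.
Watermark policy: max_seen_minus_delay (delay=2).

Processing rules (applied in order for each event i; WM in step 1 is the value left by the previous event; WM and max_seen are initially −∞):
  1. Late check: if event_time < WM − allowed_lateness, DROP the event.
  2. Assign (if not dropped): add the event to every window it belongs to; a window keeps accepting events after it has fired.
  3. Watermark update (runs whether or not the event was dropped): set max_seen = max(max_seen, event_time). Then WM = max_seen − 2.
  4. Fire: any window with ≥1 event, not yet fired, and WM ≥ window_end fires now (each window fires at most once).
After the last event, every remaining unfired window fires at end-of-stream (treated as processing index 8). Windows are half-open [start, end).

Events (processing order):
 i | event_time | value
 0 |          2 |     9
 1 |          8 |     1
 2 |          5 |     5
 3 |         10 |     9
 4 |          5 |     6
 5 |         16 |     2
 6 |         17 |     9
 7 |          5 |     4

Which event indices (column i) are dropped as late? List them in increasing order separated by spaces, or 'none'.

4 7

i=0 t=2 v=9: → [2,8); WM=0
i=1 t=8 v=1: → [8,14); WM=6
i=2 t=5 v=5: → [2,14); WM=6
i=3 t=10 v=9: → [2,16); WM=8
i=4 t=5 v=6: DROP (t<8-1); WM=8
i=5 t=16 v=2: → [16,22); WM=14
i=6 t=17 v=9: → [16,23); WM=15
i=7 t=5 v=4: DROP (t<15-1); WM=15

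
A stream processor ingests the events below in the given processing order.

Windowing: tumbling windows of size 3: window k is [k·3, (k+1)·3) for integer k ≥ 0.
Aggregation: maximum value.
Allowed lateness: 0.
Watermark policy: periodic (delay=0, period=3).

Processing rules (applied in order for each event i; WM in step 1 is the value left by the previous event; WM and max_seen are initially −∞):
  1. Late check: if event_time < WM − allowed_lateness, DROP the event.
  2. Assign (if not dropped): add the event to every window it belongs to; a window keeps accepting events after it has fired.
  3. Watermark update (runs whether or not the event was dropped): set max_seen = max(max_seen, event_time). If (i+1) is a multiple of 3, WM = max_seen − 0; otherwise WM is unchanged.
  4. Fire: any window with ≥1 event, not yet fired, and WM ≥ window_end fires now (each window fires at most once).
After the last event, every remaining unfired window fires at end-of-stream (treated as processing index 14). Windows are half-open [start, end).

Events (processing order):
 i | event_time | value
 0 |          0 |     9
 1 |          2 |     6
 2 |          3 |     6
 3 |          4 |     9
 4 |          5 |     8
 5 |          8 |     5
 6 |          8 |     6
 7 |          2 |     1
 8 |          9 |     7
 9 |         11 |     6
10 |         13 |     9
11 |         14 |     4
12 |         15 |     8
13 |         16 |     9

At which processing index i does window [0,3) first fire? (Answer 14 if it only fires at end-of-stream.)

i=0 t=0 v=9: → [0,3); WM=−∞
i=1 t=2 v=6: → [0,3); WM=−∞
i=2 t=3 v=6: → [3,6); WM=3; [0,3) fires=9
i=3 t=4 v=9: → [3,6); WM=3
i=4 t=5 v=8: → [3,6); WM=3
i=5 t=8 v=5: → [6,9); WM=8; [3,6) fires=9
i=6 t=8 v=6: → [6,9); WM=8
i=7 t=2 v=1: DROP (t<8-0); WM=8
i=8 t=9 v=7: → [9,12); WM=9; [6,9) fires=6
i=9 t=11 v=6: → [9,12); WM=9
i=10 t=13 v=9: → [12,15); WM=9
i=11 t=14 v=4: → [12,15); WM=14; [9,12) fires=7
i=12 t=15 v=8: → [15,18); WM=14
i=13 t=16 v=9: → [15,18); WM=14

2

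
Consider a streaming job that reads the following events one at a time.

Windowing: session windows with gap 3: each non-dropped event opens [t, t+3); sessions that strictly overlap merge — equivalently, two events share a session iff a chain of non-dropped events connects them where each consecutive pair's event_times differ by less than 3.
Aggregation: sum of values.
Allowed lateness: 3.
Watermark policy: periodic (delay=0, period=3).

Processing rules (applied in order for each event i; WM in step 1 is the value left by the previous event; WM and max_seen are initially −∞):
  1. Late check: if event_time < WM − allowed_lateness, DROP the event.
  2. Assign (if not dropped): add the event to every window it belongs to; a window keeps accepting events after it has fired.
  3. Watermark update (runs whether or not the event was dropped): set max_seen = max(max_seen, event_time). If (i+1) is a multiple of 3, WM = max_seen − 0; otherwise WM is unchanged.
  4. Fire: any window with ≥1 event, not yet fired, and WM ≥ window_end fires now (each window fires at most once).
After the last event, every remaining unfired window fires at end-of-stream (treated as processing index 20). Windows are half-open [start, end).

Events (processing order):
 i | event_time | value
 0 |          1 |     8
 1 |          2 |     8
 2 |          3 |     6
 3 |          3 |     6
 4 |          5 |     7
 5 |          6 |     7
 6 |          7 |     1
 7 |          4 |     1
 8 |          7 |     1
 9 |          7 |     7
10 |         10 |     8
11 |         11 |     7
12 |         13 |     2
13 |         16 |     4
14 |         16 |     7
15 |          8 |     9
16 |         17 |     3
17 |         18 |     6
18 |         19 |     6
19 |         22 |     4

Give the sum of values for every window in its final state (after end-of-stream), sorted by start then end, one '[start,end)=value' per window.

i=0 t=1 v=8: → [1,4); WM=−∞
i=1 t=2 v=8: → [1,5); WM=−∞
i=2 t=3 v=6: → [1,6); WM=3
i=3 t=3 v=6: → [1,6); WM=3
i=4 t=5 v=7: → [1,8); WM=3
i=5 t=6 v=7: → [1,9); WM=6
i=6 t=7 v=1: → [1,10); WM=6
i=7 t=4 v=1: → [1,10); WM=6
i=8 t=7 v=1: → [1,10); WM=7
i=9 t=7 v=7: → [1,10); WM=7
i=10 t=10 v=8: → [10,13); WM=7
i=11 t=11 v=7: → [10,14); WM=11
i=12 t=13 v=2: → [10,16); WM=11
i=13 t=16 v=4: → [16,19); WM=11
i=14 t=16 v=7: → [16,19); WM=16
i=15 t=8 v=9: DROP (t<16-3); WM=16
i=16 t=17 v=3: → [16,20); WM=16
i=17 t=18 v=6: → [16,21); WM=18
i=18 t=19 v=6: → [16,22); WM=18
i=19 t=22 v=4: → [22,25); WM=18

[1,10)=52 [10,16)=17 [16,22)=26 [22,25)=4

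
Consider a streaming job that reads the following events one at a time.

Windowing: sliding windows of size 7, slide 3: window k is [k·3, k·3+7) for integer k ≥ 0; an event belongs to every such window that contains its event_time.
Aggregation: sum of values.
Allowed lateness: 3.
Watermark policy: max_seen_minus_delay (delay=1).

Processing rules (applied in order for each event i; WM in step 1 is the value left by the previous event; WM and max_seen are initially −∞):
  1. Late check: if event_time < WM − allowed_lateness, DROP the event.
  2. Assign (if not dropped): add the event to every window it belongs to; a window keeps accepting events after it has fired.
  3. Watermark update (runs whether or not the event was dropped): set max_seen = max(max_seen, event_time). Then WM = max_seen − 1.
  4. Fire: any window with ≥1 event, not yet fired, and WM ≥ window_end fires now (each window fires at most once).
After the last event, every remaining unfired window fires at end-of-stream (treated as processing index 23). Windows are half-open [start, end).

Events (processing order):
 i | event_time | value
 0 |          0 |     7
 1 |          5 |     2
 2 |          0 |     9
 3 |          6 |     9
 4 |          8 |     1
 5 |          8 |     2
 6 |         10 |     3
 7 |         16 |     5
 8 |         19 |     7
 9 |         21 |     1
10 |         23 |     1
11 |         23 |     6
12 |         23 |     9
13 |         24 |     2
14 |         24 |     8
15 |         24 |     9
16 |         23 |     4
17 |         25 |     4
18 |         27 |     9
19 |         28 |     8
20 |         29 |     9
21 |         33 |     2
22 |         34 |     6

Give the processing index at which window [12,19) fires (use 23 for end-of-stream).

9

i=0 t=0 v=7: → [0,7); WM=-1
i=1 t=5 v=2: → [3,10),[0,7); WM=4
i=2 t=0 v=9: DROP (t<4-3); WM=4
i=3 t=6 v=9: → [6,13),[3,10),[0,7); WM=5
i=4 t=8 v=1: → [6,13),[3,10); WM=7; [0,7) fires=18
i=5 t=8 v=2: → [6,13),[3,10); WM=7
i=6 t=10 v=3: → [9,16),[6,13); WM=9
i=7 t=16 v=5: → [15,22),[12,19); WM=15; [3,10) fires=14 [6,13) fires=15
i=8 t=19 v=7: → [18,25),[15,22); WM=18; [9,16) fires=3
i=9 t=21 v=1: → [21,28),[18,25),[15,22); WM=20; [12,19) fires=5
i=10 t=23 v=1: → [21,28),[18,25); WM=22; [15,22) fires=13
i=11 t=23 v=6: → [21,28),[18,25); WM=22
i=12 t=23 v=9: → [21,28),[18,25); WM=22
i=13 t=24 v=2: → [24,31),[21,28),[18,25); WM=23
i=14 t=24 v=8: → [24,31),[21,28),[18,25); WM=23
i=15 t=24 v=9: → [24,31),[21,28),[18,25); WM=23
i=16 t=23 v=4: → [21,28),[18,25); WM=23
i=17 t=25 v=4: → [24,31),[21,28); WM=24
i=18 t=27 v=9: → [27,34),[24,31),[21,28); WM=26; [18,25) fires=47
i=19 t=28 v=8: → [27,34),[24,31); WM=27
i=20 t=29 v=9: → [27,34),[24,31); WM=28; [21,28) fires=53
i=21 t=33 v=2: → [33,40),[30,37),[27,34); WM=32; [24,31) fires=49
i=22 t=34 v=6: → [33,40),[30,37); WM=33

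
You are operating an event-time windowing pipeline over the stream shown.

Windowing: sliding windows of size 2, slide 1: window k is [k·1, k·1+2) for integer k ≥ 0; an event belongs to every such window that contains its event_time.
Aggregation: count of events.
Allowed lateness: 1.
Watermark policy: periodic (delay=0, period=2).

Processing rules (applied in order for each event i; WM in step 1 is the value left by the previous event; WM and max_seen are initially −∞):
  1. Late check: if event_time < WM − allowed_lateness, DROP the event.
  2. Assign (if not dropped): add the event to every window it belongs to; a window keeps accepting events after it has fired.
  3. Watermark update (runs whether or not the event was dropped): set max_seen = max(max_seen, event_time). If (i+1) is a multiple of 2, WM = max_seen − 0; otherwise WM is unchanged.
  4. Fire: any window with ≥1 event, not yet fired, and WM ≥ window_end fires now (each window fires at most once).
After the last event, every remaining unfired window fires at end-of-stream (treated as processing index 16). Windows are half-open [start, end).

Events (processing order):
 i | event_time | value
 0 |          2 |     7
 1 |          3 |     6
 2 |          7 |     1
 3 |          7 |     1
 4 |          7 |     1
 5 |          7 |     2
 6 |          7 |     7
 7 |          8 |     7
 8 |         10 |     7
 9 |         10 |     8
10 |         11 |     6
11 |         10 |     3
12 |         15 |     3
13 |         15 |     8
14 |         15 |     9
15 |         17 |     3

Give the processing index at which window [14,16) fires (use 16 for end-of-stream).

15

i=0 t=2 v=7: → [2,4),[1,3); WM=−∞
i=1 t=3 v=6: → [3,5),[2,4); WM=3; [1,3) fires=1
i=2 t=7 v=1: → [7,9),[6,8); WM=3
i=3 t=7 v=1: → [7,9),[6,8); WM=7; [2,4) fires=2 [3,5) fires=1
i=4 t=7 v=1: → [7,9),[6,8); WM=7
i=5 t=7 v=2: → [7,9),[6,8); WM=7
i=6 t=7 v=7: → [7,9),[6,8); WM=7
i=7 t=8 v=7: → [8,10),[7,9); WM=8; [6,8) fires=5
i=8 t=10 v=7: → [10,12),[9,11); WM=8
i=9 t=10 v=8: → [10,12),[9,11); WM=10; [7,9) fires=6 [8,10) fires=1
i=10 t=11 v=6: → [11,13),[10,12); WM=10
i=11 t=10 v=3: → [10,12),[9,11); WM=11; [9,11) fires=3
i=12 t=15 v=3: → [15,17),[14,16); WM=11
i=13 t=15 v=8: → [15,17),[14,16); WM=15; [10,12) fires=4 [11,13) fires=1
i=14 t=15 v=9: → [15,17),[14,16); WM=15
i=15 t=17 v=3: → [17,19),[16,18); WM=17; [14,16) fires=3 [15,17) fires=3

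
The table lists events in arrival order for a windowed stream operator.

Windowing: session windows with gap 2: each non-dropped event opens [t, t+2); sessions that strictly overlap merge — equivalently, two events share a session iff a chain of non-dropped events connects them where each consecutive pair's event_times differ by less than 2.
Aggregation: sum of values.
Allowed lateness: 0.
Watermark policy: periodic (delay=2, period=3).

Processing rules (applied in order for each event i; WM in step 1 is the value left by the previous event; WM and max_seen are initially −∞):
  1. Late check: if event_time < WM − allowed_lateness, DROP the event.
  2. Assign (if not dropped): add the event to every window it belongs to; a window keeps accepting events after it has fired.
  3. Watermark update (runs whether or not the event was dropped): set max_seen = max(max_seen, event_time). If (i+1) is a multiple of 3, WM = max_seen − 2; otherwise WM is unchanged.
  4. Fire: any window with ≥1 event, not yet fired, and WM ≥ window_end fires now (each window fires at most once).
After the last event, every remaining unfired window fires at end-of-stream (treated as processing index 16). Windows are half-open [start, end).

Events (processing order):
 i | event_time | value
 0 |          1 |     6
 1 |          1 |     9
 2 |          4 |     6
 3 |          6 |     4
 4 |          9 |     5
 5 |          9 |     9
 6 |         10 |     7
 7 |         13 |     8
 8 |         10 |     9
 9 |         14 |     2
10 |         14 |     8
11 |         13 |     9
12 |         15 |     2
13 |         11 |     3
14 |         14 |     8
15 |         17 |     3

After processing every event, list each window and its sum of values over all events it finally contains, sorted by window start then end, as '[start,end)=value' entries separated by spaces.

i=0 t=1 v=6: → [1,3); WM=−∞
i=1 t=1 v=9: → [1,3); WM=−∞
i=2 t=4 v=6: → [4,6); WM=2
i=3 t=6 v=4: → [6,8); WM=2
i=4 t=9 v=5: → [9,11); WM=2
i=5 t=9 v=9: → [9,11); WM=7
i=6 t=10 v=7: → [9,12); WM=7
i=7 t=13 v=8: → [13,15); WM=7
i=8 t=10 v=9: → [9,12); WM=11
i=9 t=14 v=2: → [13,16); WM=11
i=10 t=14 v=8: → [13,16); WM=11
i=11 t=13 v=9: → [13,16); WM=12
i=12 t=15 v=2: → [13,17); WM=12
i=13 t=11 v=3: DROP (t<12-0); WM=12
i=14 t=14 v=8: → [13,17); WM=13
i=15 t=17 v=3: → [17,19); WM=13

[1,3)=15 [4,6)=6 [6,8)=4 [9,12)=30 [13,17)=37 [17,19)=3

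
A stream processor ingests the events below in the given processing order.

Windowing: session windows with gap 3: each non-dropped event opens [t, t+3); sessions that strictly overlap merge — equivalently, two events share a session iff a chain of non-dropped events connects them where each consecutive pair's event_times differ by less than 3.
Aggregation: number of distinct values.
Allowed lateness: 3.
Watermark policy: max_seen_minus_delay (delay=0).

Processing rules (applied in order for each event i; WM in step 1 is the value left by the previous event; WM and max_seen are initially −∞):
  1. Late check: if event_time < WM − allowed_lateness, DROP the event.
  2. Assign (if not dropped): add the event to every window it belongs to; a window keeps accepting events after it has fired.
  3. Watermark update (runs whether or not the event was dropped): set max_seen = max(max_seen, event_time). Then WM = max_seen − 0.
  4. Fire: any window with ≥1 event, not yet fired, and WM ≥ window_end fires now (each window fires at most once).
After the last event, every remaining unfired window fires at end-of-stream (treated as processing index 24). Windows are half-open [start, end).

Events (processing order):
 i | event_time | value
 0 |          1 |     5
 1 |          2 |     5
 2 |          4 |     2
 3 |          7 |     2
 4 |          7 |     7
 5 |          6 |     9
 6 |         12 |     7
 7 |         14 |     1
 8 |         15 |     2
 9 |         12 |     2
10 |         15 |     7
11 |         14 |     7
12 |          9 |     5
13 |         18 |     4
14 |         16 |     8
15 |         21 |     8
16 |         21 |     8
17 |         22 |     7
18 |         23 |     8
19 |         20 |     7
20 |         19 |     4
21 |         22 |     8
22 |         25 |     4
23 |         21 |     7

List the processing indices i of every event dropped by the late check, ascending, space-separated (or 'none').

12 20 23

i=0 t=1 v=5: → [1,4); WM=1
i=1 t=2 v=5: → [1,5); WM=2
i=2 t=4 v=2: → [1,7); WM=4
i=3 t=7 v=2: → [7,10); WM=7
i=4 t=7 v=7: → [7,10); WM=7
i=5 t=6 v=9: → [1,10); WM=7
i=6 t=12 v=7: → [12,15); WM=12
i=7 t=14 v=1: → [12,17); WM=14
i=8 t=15 v=2: → [12,18); WM=15
i=9 t=12 v=2: → [12,18); WM=15
i=10 t=15 v=7: → [12,18); WM=15
i=11 t=14 v=7: → [12,18); WM=15
i=12 t=9 v=5: DROP (t<15-3); WM=15
i=13 t=18 v=4: → [18,21); WM=18
i=14 t=16 v=8: → [12,21); WM=18
i=15 t=21 v=8: → [21,24); WM=21
i=16 t=21 v=8: → [21,24); WM=21
i=17 t=22 v=7: → [21,25); WM=22
i=18 t=23 v=8: → [21,26); WM=23
i=19 t=20 v=7: → [12,26); WM=23
i=20 t=19 v=4: DROP (t<23-3); WM=23
i=21 t=22 v=8: → [12,26); WM=23
i=22 t=25 v=4: → [12,28); WM=25
i=23 t=21 v=7: DROP (t<25-3); WM=25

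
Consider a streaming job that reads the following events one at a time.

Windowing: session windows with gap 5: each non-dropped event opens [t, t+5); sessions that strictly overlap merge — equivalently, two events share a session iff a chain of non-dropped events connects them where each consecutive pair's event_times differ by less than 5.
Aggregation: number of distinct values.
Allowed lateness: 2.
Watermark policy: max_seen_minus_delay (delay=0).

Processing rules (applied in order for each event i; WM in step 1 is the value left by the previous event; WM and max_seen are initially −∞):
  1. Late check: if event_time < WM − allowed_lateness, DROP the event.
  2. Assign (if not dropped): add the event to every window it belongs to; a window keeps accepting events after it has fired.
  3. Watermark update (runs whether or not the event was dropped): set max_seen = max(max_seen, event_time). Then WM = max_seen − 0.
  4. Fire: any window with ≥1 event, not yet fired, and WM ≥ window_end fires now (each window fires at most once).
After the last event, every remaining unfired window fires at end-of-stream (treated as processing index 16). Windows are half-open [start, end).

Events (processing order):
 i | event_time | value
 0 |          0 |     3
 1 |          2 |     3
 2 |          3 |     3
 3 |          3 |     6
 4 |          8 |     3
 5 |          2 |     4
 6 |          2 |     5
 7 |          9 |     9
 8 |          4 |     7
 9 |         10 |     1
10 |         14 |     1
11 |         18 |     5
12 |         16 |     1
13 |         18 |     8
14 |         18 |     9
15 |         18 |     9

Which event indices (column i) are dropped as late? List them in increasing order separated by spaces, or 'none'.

5 6 8

i=0 t=0 v=3: → [0,5); WM=0
i=1 t=2 v=3: → [0,7); WM=2
i=2 t=3 v=3: → [0,8); WM=3
i=3 t=3 v=6: → [0,8); WM=3
i=4 t=8 v=3: → [8,13); WM=8
i=5 t=2 v=4: DROP (t<8-2); WM=8
i=6 t=2 v=5: DROP (t<8-2); WM=8
i=7 t=9 v=9: → [8,14); WM=9
i=8 t=4 v=7: DROP (t<9-2); WM=9
i=9 t=10 v=1: → [8,15); WM=10
i=10 t=14 v=1: → [8,19); WM=14
i=11 t=18 v=5: → [8,23); WM=18
i=12 t=16 v=1: → [8,23); WM=18
i=13 t=18 v=8: → [8,23); WM=18
i=14 t=18 v=9: → [8,23); WM=18
i=15 t=18 v=9: → [8,23); WM=18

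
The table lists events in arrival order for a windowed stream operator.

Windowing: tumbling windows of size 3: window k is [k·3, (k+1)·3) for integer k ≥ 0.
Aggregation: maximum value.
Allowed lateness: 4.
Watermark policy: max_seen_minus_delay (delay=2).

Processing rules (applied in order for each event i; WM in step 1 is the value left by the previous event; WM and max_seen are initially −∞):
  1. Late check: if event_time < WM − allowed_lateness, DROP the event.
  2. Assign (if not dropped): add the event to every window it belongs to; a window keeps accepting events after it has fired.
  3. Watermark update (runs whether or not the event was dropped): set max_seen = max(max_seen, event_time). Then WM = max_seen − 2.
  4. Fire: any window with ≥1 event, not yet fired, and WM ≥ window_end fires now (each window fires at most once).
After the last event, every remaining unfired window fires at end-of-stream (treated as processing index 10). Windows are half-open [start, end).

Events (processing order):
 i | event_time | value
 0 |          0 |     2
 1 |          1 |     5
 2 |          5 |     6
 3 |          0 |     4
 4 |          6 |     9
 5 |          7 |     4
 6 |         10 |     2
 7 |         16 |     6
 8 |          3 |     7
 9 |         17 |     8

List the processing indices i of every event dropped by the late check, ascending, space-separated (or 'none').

i=0 t=0 v=2: → [0,3); WM=-2
i=1 t=1 v=5: → [0,3); WM=-1
i=2 t=5 v=6: → [3,6); WM=3; [0,3) fires=5
i=3 t=0 v=4: → [0,3); WM=3
i=4 t=6 v=9: → [6,9); WM=4
i=5 t=7 v=4: → [6,9); WM=5
i=6 t=10 v=2: → [9,12); WM=8; [3,6) fires=6
i=7 t=16 v=6: → [15,18); WM=14; [6,9) fires=9 [9,12) fires=2
i=8 t=3 v=7: DROP (t<14-4); WM=14
i=9 t=17 v=8: → [15,18); WM=15

8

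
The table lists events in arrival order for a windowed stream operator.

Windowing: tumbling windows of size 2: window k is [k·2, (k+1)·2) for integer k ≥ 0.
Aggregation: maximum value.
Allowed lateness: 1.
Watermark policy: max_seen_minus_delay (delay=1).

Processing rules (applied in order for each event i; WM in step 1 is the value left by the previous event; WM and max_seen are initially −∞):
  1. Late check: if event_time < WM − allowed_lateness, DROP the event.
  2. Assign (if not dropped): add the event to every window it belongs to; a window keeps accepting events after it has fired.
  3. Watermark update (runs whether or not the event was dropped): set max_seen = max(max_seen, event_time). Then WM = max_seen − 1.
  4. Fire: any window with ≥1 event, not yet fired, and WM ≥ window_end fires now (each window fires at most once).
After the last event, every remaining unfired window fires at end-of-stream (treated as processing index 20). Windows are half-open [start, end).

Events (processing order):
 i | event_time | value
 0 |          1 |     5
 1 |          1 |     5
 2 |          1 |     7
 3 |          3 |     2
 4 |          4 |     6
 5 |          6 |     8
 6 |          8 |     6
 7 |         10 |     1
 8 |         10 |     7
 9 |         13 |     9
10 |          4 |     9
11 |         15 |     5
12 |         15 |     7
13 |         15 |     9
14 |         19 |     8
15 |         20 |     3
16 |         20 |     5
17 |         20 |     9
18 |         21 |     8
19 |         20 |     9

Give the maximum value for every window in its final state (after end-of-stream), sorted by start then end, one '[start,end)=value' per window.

[0,2)=7 [2,4)=2 [4,6)=6 [6,8)=8 [8,10)=6 [10,12)=7 [12,14)=9 [14,16)=9 [18,20)=8 [20,22)=9

i=0 t=1 v=5: → [0,2); WM=0
i=1 t=1 v=5: → [0,2); WM=0
i=2 t=1 v=7: → [0,2); WM=0
i=3 t=3 v=2: → [2,4); WM=2; [0,2) fires=7
i=4 t=4 v=6: → [4,6); WM=3
i=5 t=6 v=8: → [6,8); WM=5; [2,4) fires=2
i=6 t=8 v=6: → [8,10); WM=7; [4,6) fires=6
i=7 t=10 v=1: → [10,12); WM=9; [6,8) fires=8
i=8 t=10 v=7: → [10,12); WM=9
i=9 t=13 v=9: → [12,14); WM=12; [8,10) fires=6 [10,12) fires=7
i=10 t=4 v=9: DROP (t<12-1); WM=12
i=11 t=15 v=5: → [14,16); WM=14; [12,14) fires=9
i=12 t=15 v=7: → [14,16); WM=14
i=13 t=15 v=9: → [14,16); WM=14
i=14 t=19 v=8: → [18,20); WM=18; [14,16) fires=9
i=15 t=20 v=3: → [20,22); WM=19
i=16 t=20 v=5: → [20,22); WM=19
i=17 t=20 v=9: → [20,22); WM=19
i=18 t=21 v=8: → [20,22); WM=20; [18,20) fires=8
i=19 t=20 v=9: → [20,22); WM=20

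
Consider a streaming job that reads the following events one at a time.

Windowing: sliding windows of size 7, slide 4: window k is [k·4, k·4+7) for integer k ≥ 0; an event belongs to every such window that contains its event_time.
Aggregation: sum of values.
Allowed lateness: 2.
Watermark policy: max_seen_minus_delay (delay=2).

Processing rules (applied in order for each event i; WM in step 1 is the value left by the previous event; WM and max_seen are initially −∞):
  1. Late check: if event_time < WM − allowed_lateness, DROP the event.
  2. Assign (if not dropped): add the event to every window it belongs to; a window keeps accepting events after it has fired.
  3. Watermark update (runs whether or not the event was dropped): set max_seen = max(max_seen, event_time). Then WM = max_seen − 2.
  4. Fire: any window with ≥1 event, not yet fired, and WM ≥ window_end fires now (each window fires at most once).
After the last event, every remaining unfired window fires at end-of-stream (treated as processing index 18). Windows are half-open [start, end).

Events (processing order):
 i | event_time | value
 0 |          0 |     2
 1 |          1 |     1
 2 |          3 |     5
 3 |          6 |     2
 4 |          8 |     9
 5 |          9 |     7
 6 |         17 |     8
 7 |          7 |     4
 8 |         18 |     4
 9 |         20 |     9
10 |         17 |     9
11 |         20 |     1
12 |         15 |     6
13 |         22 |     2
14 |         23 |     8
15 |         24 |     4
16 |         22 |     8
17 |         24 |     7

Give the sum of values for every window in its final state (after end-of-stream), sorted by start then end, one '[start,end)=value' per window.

[0,7)=10 [4,11)=18 [8,15)=16 [12,19)=21 [16,23)=41 [20,27)=39 [24,31)=11

i=0 t=0 v=2: → [0,7); WM=-2
i=1 t=1 v=1: → [0,7); WM=-1
i=2 t=3 v=5: → [0,7); WM=1
i=3 t=6 v=2: → [4,11),[0,7); WM=4
i=4 t=8 v=9: → [8,15),[4,11); WM=6
i=5 t=9 v=7: → [8,15),[4,11); WM=7; [0,7) fires=10
i=6 t=17 v=8: → [16,23),[12,19); WM=15; [4,11) fires=18 [8,15) fires=16
i=7 t=7 v=4: DROP (t<15-2); WM=15
i=8 t=18 v=4: → [16,23),[12,19); WM=16
i=9 t=20 v=9: → [20,27),[16,23); WM=18
i=10 t=17 v=9: → [16,23),[12,19); WM=18
i=11 t=20 v=1: → [20,27),[16,23); WM=18
i=12 t=15 v=6: DROP (t<18-2); WM=18
i=13 t=22 v=2: → [20,27),[16,23); WM=20; [12,19) fires=21
i=14 t=23 v=8: → [20,27); WM=21
i=15 t=24 v=4: → [24,31),[20,27); WM=22
i=16 t=22 v=8: → [20,27),[16,23); WM=22
i=17 t=24 v=7: → [24,31),[20,27); WM=22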